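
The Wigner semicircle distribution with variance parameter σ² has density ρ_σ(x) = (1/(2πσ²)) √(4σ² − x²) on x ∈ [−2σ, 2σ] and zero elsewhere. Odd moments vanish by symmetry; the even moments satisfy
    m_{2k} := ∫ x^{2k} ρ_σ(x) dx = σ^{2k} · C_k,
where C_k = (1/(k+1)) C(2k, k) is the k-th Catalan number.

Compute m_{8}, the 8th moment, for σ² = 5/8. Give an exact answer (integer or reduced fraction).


By the scaled semicircle moment identity, m_{2k} = σ^{2k} · C_k with k = 4.
C_4 = (1/(k+1)) · C(2k, k) = (1/5) · C(8, 4) = (1/5) · 70 = 14.
σ^{2k} = (σ²)^k = (5/8)^4 = 625/4096.

Therefore m_{8} = σ^{8} · C_4 = (625/4096) · 14 = 4375/2048.


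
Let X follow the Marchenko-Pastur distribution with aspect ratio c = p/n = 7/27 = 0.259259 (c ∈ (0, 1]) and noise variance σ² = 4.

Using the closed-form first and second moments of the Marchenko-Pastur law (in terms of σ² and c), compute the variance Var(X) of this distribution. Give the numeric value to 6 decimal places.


Recall the MP moments m_1 = E[X] = σ² and m_2 = E[X²] = σ⁴ (1 + c).
m_1 = E[X] = σ² = 4, so m_1² = 16.
m_2 = E[X²] = σ⁴ (1 + c) = 16 · (1 + 0.259259) = 16 · 1.259259 = 20.148148.
(Note m_2 − m_1² simplifies to c · σ⁴ = 0.259259 · 16.)

Var(X) = m_2 − m_1² = 20.148148 − 16 = 4.148148.


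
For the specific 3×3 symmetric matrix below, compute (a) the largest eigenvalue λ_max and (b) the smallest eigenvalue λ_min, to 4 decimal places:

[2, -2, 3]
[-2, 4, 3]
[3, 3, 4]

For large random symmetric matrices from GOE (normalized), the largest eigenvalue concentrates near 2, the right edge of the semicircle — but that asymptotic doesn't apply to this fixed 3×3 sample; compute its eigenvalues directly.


Since M is real symmetric, all three eigenvalues are real; they are the roots of det(λI − M) = λ³ − (tr M) λ² + s λ − det M, where s is the sum of the principal 2×2 minors.
tr M = 2 + 4 + 4 = 10.
s = (2·4 − (-2)²) + (2·4 − 3²) + (4·4 − 3²) = 4 + (-1) + 7 = 10.
det M (expand along row 1) = 2·7 − (-2)·(-17) + 3·(-18) = -74.
Characteristic polynomial: λ³ − 10λ² + 10λ + 74 = 0.
Substitute λ = y + (tr M)/3 = y + 3.333333 to remove the quadratic term: y³ + p·y + q = 0 with p = s − (tr M)²/3 = -23.333333 and q = −2(tr M)³/27 + (tr M)·s/3 − det M = 33.259259.
Three real roots ⇒ use the trigonometric (Viète) form: r = 2√(−p/3) = 5.577734, φ = arccos(3q/(p·r)) = arccos(-0.766654) = 2.444409 rad.
y_k = r·cos(φ/3 − 2πk/3) for k = 0, 1, 2 gives y = 3.826390, 1.601401, -5.427791.
λ_k = y_k + 3.333333 gives λ = 7.1597, 4.9347, -2.0945 (check: the sum is 10.0000 = tr M).

Hence λ_max = 7.1597 and λ_min = -2.0945.


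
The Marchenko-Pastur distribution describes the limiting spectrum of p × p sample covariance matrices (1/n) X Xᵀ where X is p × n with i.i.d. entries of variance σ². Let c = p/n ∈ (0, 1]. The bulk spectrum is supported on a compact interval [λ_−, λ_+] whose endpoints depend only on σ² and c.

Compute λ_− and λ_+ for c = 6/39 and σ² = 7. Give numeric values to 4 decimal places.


c = 6/39 = 0.153846; √c = 0.392232.
λ_− = σ² (1 − √c)² = 7 · (1 − 0.392232)² = 7 · (0.607768)² = 2.585671.
λ_+ = σ² (1 + √c)² = 7 · (1 + 0.392232)² = 7 · (1.392232)² = 13.568175.

Rounded to 4 decimal places: λ_− ≈ 2.5857, λ_+ ≈ 13.5682.


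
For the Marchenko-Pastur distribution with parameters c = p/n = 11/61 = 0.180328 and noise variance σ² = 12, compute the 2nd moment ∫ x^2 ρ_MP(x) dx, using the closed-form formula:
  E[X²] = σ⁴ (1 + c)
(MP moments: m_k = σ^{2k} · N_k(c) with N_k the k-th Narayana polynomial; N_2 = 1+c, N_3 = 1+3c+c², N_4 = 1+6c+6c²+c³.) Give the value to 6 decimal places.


E[X²] = σ⁴ (1 + c) (second MP moment). With σ² = 12 (so σ⁴ = 144) and c = 11/61 = 0.180328: E[X²] = 144 · (1 + 0.180328) = 144 · 1.180328.

So E[X^2] = 169.967213.


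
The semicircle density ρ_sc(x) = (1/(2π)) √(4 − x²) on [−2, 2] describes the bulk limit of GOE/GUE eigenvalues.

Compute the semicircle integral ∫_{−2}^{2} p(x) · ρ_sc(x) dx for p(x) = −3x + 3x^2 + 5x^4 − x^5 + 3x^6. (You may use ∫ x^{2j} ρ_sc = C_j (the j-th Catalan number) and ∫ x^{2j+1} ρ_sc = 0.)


Write p(x) = Σ a_i x^i, split into monomials and integrate each against ρ_sc separately.
Using ∫ x^{2j} ρ_sc = C_j = (1/(j+1)) C(2j, j) (Catalan numbers) and ∫ x^{2j+1} ρ_sc = 0 (odd monomials vanish by symmetry):
  i = 1 (odd): ∫ x^1 ρ_sc = 0 (vanishes)
  i = 2 (even): a_2 · C_{1} = 3 · 1 = 3
  i = 4 (even): a_4 · C_{2} = 5 · 2 = 10
  i = 5 (odd): ∫ x^5 ρ_sc = 0 (vanishes)
  i = 6 (even): a_6 · C_{3} = 3 · 5 = 15

Summing the contributions: ∫_{−2}^{2} p(x) ρ_sc(x) dx = 3 + 10 + 15 = 28.


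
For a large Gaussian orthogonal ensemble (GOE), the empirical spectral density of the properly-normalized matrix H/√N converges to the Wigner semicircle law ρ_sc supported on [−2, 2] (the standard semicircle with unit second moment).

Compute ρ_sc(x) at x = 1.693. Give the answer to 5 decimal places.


ρ_sc(x) = (1/(2π)) √(4 − x²). With x = 1.693:
  4 − x² = 4 − (1.693)² = 4 − 2.866249 = 1.133751.
  √(4 − x²) = 1.064777.
  1/(2π) = 0.159155.
  ρ_sc(1.693) = 0.159155 · 1.064777 = 0.169465.

Rounded to 5 decimal places: ρ_sc(1.693) ≈ 0.16946.


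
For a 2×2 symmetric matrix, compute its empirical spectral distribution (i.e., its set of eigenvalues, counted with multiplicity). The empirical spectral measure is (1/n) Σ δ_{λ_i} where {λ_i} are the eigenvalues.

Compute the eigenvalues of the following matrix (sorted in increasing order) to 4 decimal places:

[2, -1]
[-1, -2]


Since M is real symmetric, both eigenvalues are real; they are the roots of det(λI − M) = λ² − (tr M) λ + det M.
tr M = 2 + (-2) = 0.
det M = 2·(-2) − (-1)² = -4 − 1 = -5.
Characteristic polynomial: λ² − 5 = 0.
Discriminant Δ = (tr M)² − 4·det M = 0 − (-20) = 20; √Δ = 4.472136.
λ = (tr M ± √Δ)/2 = (0 ± 4.472136)/2, giving (tr M − √Δ)/2 = -2.2361 and (tr M + √Δ)/2 = 2.2361.

Eigenvalues sorted in increasing order: [-2.2361, 2.2361].


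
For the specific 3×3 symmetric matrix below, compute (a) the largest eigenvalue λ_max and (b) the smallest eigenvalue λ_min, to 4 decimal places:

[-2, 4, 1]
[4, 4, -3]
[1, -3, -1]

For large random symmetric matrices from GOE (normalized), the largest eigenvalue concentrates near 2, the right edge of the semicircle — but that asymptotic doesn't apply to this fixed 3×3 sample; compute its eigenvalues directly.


Since M is real symmetric, all three eigenvalues are real; they are the roots of det(λI − M) = λ³ − (tr M) λ² + s λ − det M, where s is the sum of the principal 2×2 minors.
tr M = -2 + 4 + (-1) = 1.
s = ((-2)·4 − 4²) + ((-2)·(-1) − 1²) + (4·(-1) − (-3)²) = -24 + 1 + (-13) = -36.
det M (expand along row 1) = (-2)·(-13) − 4·(-1) + 1·(-16) = 14.
Characteristic polynomial: λ³ − λ² − 36λ − 14 = 0.
Substitute λ = y + (tr M)/3 = y + 0.333333 to remove the quadratic term: y³ + p·y + q = 0 with p = s − (tr M)²/3 = -36.333333 and q = −2(tr M)³/27 + (tr M)·s/3 − det M = -26.074074.
Three real roots ⇒ use the trigonometric (Viète) form: r = 2√(−p/3) = 6.960204, φ = arccos(3q/(p·r)) = arccos(0.309316) = 1.256322 rad.
y_k = r·cos(φ/3 − 2πk/3) for k = 0, 1, 2 gives y = 6.358760, -0.728266, -5.630494.
λ_k = y_k + 0.333333 gives λ = 6.6921, -0.3949, -5.2972 (check: the sum is 1.0000 = tr M).

Hence λ_max = 6.6921 and λ_min = -5.2972.


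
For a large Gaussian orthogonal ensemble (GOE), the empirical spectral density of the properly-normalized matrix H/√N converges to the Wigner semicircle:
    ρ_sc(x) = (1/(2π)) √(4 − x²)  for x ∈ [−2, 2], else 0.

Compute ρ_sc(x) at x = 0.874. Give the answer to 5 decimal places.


ρ_sc(x) = (1/(2π)) √(4 − x²). With x = 0.874:
  4 − x² = 4 − (0.874)² = 4 − 0.763876 = 3.236124.
  √(4 − x²) = 1.798923.
  1/(2π) = 0.159155.
  ρ_sc(0.874) = 0.159155 · 1.798923 = 0.286307.

Rounded to 5 decimal places: ρ_sc(0.874) ≈ 0.28631.


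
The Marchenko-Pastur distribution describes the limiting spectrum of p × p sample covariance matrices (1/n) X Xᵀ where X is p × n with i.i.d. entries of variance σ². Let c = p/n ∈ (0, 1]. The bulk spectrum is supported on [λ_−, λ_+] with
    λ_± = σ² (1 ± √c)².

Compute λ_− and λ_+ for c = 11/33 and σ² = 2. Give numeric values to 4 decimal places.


c = 11/33 = 0.333333; √c = 0.577350.
λ_− = σ² (1 − √c)² = 2 · (1 − 0.577350)² = 2 · (0.422650)² = 0.357266.
λ_+ = σ² (1 + √c)² = 2 · (1 + 0.577350)² = 2 · (1.577350)² = 4.976068.

Rounded to 4 decimal places: λ_− ≈ 0.3573, λ_+ ≈ 4.9761.


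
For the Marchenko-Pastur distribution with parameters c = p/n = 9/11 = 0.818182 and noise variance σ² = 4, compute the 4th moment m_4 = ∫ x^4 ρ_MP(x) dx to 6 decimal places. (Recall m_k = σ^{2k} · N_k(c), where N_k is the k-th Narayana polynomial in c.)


E[X⁴] = σ⁸ (1 + 6c + 6c² + c³) (fourth MP moment). With σ² = 4 (so σ⁸ = 256) and c = 9/11 = 0.818182: E[X⁴] = 256 · (1 + 6·0.818182 + 6·(0.818182)² + (0.818182)³) = 256 · 10.473328.

So E[X^4] = 2681.172051.


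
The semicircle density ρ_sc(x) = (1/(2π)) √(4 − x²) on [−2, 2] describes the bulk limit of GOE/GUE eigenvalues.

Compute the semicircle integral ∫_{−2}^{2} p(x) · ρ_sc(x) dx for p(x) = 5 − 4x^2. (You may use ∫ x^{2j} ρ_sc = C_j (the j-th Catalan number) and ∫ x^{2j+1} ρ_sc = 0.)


Write p(x) = Σ a_i x^i, split into monomials and integrate each against ρ_sc separately.
Using ∫ x^{2j} ρ_sc = C_j = (1/(j+1)) C(2j, j) (Catalan numbers) and ∫ x^{2j+1} ρ_sc = 0 (odd monomials vanish by symmetry):
  i = 0 (even): a_0 · C_{0} = 5 · 1 = 5
  i = 2 (even): a_2 · C_{1} = -4 · 1 = -4

Summing the contributions: ∫_{−2}^{2} p(x) ρ_sc(x) dx = 5 + (-4) = 1.


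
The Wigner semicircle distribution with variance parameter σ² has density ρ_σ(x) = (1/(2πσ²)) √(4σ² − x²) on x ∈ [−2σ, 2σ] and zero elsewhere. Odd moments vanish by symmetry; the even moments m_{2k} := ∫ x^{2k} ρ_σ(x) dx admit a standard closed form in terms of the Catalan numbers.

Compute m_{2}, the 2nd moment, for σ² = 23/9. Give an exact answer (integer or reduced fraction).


By the scaled semicircle moment identity, m_{2k} = σ^{2k} · C_k with k = 1.
C_1 = (1/(k+1)) · C(2k, k) = (1/2) · C(2, 1) = (1/2) · 2 = 1.
σ^{2k} = (σ²)^k = (23/9)^1 = 23/9.

Therefore m_{2} = σ^{2} · C_1 = (23/9) · 1 = 23/9.


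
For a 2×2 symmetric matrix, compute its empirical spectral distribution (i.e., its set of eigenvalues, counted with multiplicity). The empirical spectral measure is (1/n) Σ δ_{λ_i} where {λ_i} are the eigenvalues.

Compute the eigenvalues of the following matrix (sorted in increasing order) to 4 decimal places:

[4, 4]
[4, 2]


Since M is real symmetric, both eigenvalues are real; they are the roots of det(λI − M) = λ² − (tr M) λ + det M.
tr M = 4 + 2 = 6.
det M = 4·2 − 4² = 8 − 16 = -8.
Characteristic polynomial: λ² − 6λ − 8 = 0.
Discriminant Δ = (tr M)² − 4·det M = 36 − (-32) = 68; √Δ = 8.246211.
λ = (tr M ± √Δ)/2 = (6 ± 8.246211)/2, giving (tr M − √Δ)/2 = -1.1231 and (tr M + √Δ)/2 = 7.1231.

Eigenvalues sorted in increasing order: [-1.1231, 7.1231].


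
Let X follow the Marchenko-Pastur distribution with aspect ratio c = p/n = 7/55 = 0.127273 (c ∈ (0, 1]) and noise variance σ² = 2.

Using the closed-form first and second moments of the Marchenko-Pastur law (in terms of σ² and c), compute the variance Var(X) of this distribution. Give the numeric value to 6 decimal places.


Recall the MP moments m_1 = E[X] = σ² and m_2 = E[X²] = σ⁴ (1 + c).
m_1 = E[X] = σ² = 2, so m_1² = 4.
m_2 = E[X²] = σ⁴ (1 + c) = 4 · (1 + 0.127273) = 4 · 1.127273 = 4.509091.
(Note m_2 − m_1² simplifies to c · σ⁴ = 0.127273 · 4.)

Var(X) = m_2 − m_1² = 4.509091 − 4 = 0.509091.


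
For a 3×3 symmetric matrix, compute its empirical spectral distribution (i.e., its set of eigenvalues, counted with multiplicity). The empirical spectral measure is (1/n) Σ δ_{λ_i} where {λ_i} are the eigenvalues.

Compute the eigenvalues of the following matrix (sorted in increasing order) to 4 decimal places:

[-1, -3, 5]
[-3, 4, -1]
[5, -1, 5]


Since M is real symmetric, all three eigenvalues are real; they are the roots of det(λI − M) = λ³ − (tr M) λ² + s λ − det M, where s is the sum of the principal 2×2 minors.
tr M = -1 + 4 + 5 = 8.
s = ((-1)·4 − (-3)²) + ((-1)·5 − 5²) + (4·5 − (-1)²) = -13 + (-30) + 19 = -24.
det M (expand along row 1) = (-1)·19 − (-3)·(-10) + 5·(-17) = -134.
Characteristic polynomial: λ³ − 8λ² − 24λ + 134 = 0.
Substitute λ = y + (tr M)/3 = y + 2.666667 to remove the quadratic term: y³ + p·y + q = 0 with p = s − (tr M)²/3 = -45.333333 and q = −2(tr M)³/27 + (tr M)·s/3 − det M = 32.074074.
Three real roots ⇒ use the trigonometric (Viète) form: r = 2√(−p/3) = 7.774603, φ = arccos(3q/(p·r)) = arccos(-0.273011) = 1.847317 rad.
y_k = r·cos(φ/3 − 2πk/3) for k = 0, 1, 2 gives y = 6.346622, 0.715600, -7.062222.
λ_k = y_k + 2.666667 gives λ = 9.0133, 3.3823, -4.3956 (check: the sum is 8.0000 = tr M).

Eigenvalues sorted in increasing order: [-4.3956, 3.3823, 9.0133].


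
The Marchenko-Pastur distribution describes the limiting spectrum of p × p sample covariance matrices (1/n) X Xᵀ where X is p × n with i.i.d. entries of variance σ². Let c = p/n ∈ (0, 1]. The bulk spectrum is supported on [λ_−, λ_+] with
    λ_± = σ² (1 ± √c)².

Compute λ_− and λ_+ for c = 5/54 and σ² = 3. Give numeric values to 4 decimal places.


c = 5/54 = 0.092593; √c = 0.304290.
λ_− = σ² (1 − √c)² = 3 · (1 − 0.304290)² = 3 · (0.695710)² = 1.452036.
λ_+ = σ² (1 + √c)² = 3 · (1 + 0.304290)² = 3 · (1.304290)² = 5.103520.

Rounded to 4 decimal places: λ_− ≈ 1.4520, λ_+ ≈ 5.1035.


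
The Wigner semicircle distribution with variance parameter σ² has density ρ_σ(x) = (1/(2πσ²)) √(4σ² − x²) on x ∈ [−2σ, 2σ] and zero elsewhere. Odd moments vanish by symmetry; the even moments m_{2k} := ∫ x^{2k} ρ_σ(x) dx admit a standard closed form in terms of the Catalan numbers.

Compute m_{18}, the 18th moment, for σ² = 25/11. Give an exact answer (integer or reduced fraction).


By the scaled semicircle moment identity, m_{2k} = σ^{2k} · C_k with k = 9.
C_9 = (1/(k+1)) · C(2k, k) = (1/10) · C(18, 9) = (1/10) · 48620 = 4862.
σ^{2k} = (σ²)^k = (25/11)^9 = 3814697265625/2357947691.

Therefore m_{18} = σ^{18} · C_9 = (3814697265625/2357947691) · 4862 = 1686096191406250/214358881.


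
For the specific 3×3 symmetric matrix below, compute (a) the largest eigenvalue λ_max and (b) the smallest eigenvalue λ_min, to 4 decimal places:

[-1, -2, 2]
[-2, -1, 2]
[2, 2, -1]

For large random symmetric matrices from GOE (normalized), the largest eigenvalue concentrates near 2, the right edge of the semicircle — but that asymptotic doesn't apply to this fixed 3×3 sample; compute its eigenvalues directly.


Since M is real symmetric, all three eigenvalues are real; they are the roots of det(λI − M) = λ³ − (tr M) λ² + s λ − det M, where s is the sum of the principal 2×2 minors.
tr M = -1 + (-1) + (-1) = -3.
s = ((-1)·(-1) − (-2)²) + ((-1)·(-1) − 2²) + ((-1)·(-1) − 2²) = -3 + (-3) + (-3) = -9.
det M (expand along row 1) = (-1)·(-3) − (-2)·(-2) + 2·(-2) = -5.
Characteristic polynomial: λ³ + 3λ² − 9λ + 5 = 0.
Substitute λ = y + (tr M)/3 = y − 1.000000 to remove the quadratic term: y³ + p·y + q = 0 with p = s − (tr M)²/3 = -12.000000 and q = −2(tr M)³/27 + (tr M)·s/3 − det M = 16.000000.
Three real roots ⇒ use the trigonometric (Viète) form: r = 2√(−p/3) = 4.000000, φ = arccos(3q/(p·r)) = arccos(-1.000000) = 3.141593 rad.
y_k = r·cos(φ/3 − 2πk/3) for k = 0, 1, 2 gives y = 2.000000, 2.000000, -4.000000.
λ_k = y_k − 1.000000 gives λ = 1.0000, 1.0000, -5.0000 (check: the sum is -3.0000 = tr M).

Hence λ_max = 1.0000 and λ_min = -5.0000.


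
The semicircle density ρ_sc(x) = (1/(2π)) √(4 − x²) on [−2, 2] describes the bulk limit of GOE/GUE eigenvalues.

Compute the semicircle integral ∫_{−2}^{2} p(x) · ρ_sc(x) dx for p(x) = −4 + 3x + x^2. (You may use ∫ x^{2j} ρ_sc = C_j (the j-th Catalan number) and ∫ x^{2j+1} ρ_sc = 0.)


Write p(x) = Σ a_i x^i, split into monomials and integrate each against ρ_sc separately.
Using ∫ x^{2j} ρ_sc = C_j = (1/(j+1)) C(2j, j) (Catalan numbers) and ∫ x^{2j+1} ρ_sc = 0 (odd monomials vanish by symmetry):
  i = 0 (even): a_0 · C_{0} = -4 · 1 = -4
  i = 1 (odd): ∫ x^1 ρ_sc = 0 (vanishes)
  i = 2 (even): a_2 · C_{1} = 1 · 1 = 1

Summing the contributions: ∫_{−2}^{2} p(x) ρ_sc(x) dx = (-4) + 1 = -3.


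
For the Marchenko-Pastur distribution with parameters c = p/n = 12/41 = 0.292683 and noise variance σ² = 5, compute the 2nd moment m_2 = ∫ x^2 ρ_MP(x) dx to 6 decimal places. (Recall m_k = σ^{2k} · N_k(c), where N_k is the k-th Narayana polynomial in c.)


E[X²] = σ⁴ (1 + c) (second MP moment). With σ² = 5 (so σ⁴ = 25) and c = 12/41 = 0.292683: E[X²] = 25 · (1 + 0.292683) = 25 · 1.292683.

So E[X^2] = 32.317073.


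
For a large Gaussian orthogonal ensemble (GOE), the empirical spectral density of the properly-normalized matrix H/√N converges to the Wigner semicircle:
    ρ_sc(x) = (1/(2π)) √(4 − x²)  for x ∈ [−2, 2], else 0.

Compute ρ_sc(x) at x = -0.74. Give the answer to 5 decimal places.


ρ_sc(x) = (1/(2π)) √(4 − x²). With x = -0.74:
  4 − x² = 4 − (-0.74)² = 4 − 0.547600 = 3.452400.
  √(4 − x²) = 1.858064.
  1/(2π) = 0.159155.
  ρ_sc(-0.74) = 0.159155 · 1.858064 = 0.295720.

Rounded to 5 decimal places: ρ_sc(-0.74) ≈ 0.29572.


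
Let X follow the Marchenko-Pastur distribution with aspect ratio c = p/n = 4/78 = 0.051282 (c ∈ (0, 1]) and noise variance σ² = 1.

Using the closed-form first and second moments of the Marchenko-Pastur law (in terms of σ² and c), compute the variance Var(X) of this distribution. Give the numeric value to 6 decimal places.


Recall the MP moments m_1 = E[X] = σ² and m_2 = E[X²] = σ⁴ (1 + c).
m_1 = E[X] = σ² = 1, so m_1² = 1.
m_2 = E[X²] = σ⁴ (1 + c) = 1 · (1 + 0.051282) = 1 · 1.051282 = 1.051282.
(Note m_2 − m_1² simplifies to c · σ⁴ = 0.051282 · 1.)

Var(X) = m_2 − m_1² = 1.051282 − 1 = 0.051282.


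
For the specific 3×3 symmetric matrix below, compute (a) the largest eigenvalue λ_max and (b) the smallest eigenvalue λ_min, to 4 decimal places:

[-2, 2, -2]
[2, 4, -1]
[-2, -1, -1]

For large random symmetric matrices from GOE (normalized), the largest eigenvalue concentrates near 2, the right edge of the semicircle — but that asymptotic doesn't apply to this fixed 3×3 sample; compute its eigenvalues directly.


Since M is real symmetric, all three eigenvalues are real; they are the roots of det(λI − M) = λ³ − (tr M) λ² + s λ − det M, where s is the sum of the principal 2×2 minors.
tr M = -2 + 4 + (-1) = 1.
s = ((-2)·4 − 2²) + ((-2)·(-1) − (-2)²) + (4·(-1) − (-1)²) = -12 + (-2) + (-5) = -19.
det M (expand along row 1) = (-2)·(-5) − 2·(-4) + (-2)·6 = 6.
Characteristic polynomial: λ³ − λ² − 19λ − 6 = 0.
Substitute λ = y + (tr M)/3 = y + 0.333333 to remove the quadratic term: y³ + p·y + q = 0 with p = s − (tr M)²/3 = -19.333333 and q = −2(tr M)³/27 + (tr M)·s/3 − det M = -12.407407.
Three real roots ⇒ use the trigonometric (Viète) form: r = 2√(−p/3) = 5.077182, φ = arccos(3q/(p·r)) = arccos(0.379204) = 1.181861 rad.
y_k = r·cos(φ/3 − 2πk/3) for k = 0, 1, 2 gives y = 4.688264, -0.656390, -4.031873.
λ_k = y_k + 0.333333 gives λ = 5.0216, -0.3231, -3.6985 (check: the sum is 1.0000 = tr M).

Hence λ_max = 5.0216 and λ_min = -3.6985.


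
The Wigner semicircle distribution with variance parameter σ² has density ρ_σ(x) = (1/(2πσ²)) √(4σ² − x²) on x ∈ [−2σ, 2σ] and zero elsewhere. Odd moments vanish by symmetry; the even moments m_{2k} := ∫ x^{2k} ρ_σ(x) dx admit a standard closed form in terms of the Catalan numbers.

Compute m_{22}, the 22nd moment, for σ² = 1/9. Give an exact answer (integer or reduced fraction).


By the scaled semicircle moment identity, m_{2k} = σ^{2k} · C_k with k = 11.
C_11 = (1/(k+1)) · C(2k, k) = (1/12) · C(22, 11) = (1/12) · 705432 = 58786.
σ^{2k} = (σ²)^k = (1/9)^11 = 1/31381059609.

Therefore m_{22} = σ^{22} · C_11 = (1/31381059609) · 58786 = 58786/31381059609.


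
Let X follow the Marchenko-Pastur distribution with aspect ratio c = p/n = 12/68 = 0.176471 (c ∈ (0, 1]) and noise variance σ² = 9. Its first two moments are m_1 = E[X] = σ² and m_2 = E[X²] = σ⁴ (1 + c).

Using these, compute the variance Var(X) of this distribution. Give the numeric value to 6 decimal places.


m_1 = E[X] = σ² = 9, so m_1² = 81.
m_2 = E[X²] = σ⁴ (1 + c) = 81 · (1 + 0.176471) = 81 · 1.176471 = 95.294118.
(Note m_2 − m_1² simplifies to c · σ⁴ = 0.176471 · 81.)

Var(X) = m_2 − m_1² = 95.294118 − 81 = 14.294118.


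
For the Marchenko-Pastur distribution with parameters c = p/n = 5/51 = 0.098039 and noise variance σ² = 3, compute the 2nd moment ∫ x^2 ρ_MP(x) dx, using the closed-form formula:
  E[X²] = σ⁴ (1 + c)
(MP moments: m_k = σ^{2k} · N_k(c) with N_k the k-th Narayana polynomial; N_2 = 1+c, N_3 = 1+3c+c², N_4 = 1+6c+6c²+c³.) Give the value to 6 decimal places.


E[X²] = σ⁴ (1 + c) (second MP moment). With σ² = 3 (so σ⁴ = 9) and c = 5/51 = 0.098039: E[X²] = 9 · (1 + 0.098039) = 9 · 1.098039.

So E[X^2] = 9.882353.


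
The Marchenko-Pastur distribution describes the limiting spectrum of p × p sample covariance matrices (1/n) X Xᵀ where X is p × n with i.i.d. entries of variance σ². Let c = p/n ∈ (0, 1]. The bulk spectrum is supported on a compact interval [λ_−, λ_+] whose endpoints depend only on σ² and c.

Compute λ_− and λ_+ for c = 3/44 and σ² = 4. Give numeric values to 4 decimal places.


c = 3/44 = 0.068182; √c = 0.261116.
λ_− = σ² (1 − √c)² = 4 · (1 − 0.261116)² = 4 · (0.738884)² = 2.183795.
λ_+ = σ² (1 + √c)² = 4 · (1 + 0.261116)² = 4 · (1.261116)² = 6.361659.

Rounded to 4 decimal places: λ_− ≈ 2.1838, λ_+ ≈ 6.3617.


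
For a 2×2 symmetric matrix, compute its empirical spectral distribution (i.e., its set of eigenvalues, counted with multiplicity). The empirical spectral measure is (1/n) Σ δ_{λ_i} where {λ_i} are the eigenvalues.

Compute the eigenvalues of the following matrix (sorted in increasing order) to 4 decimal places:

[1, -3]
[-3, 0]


Since M is real symmetric, both eigenvalues are real; they are the roots of det(λI − M) = λ² − (tr M) λ + det M.
tr M = 1 + 0 = 1.
det M = 1·0 − (-3)² = 0 − 9 = -9.
Characteristic polynomial: λ² − λ − 9 = 0.
Discriminant Δ = (tr M)² − 4·det M = 1 − (-36) = 37; √Δ = 6.082763.
λ = (tr M ± √Δ)/2 = (1 ± 6.082763)/2, giving (tr M − √Δ)/2 = -2.5414 and (tr M + √Δ)/2 = 3.5414.

Eigenvalues sorted in increasing order: [-2.5414, 3.5414].


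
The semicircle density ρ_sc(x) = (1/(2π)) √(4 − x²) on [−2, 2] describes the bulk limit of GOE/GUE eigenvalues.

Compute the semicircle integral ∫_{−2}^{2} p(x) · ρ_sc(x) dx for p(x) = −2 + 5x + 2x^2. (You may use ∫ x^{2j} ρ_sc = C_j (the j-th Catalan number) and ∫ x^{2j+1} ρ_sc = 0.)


Write p(x) = Σ a_i x^i, split into monomials and integrate each against ρ_sc separately.
Using ∫ x^{2j} ρ_sc = C_j = (1/(j+1)) C(2j, j) (Catalan numbers) and ∫ x^{2j+1} ρ_sc = 0 (odd monomials vanish by symmetry):
  i = 0 (even): a_0 · C_{0} = -2 · 1 = -2
  i = 1 (odd): ∫ x^1 ρ_sc = 0 (vanishes)
  i = 2 (even): a_2 · C_{1} = 2 · 1 = 2

Summing the contributions: ∫_{−2}^{2} p(x) ρ_sc(x) dx = (-2) + 2 = 0.


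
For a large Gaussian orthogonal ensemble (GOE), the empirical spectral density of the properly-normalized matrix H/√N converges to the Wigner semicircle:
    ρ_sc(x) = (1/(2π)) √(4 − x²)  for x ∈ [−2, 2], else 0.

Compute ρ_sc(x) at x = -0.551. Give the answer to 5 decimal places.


ρ_sc(x) = (1/(2π)) √(4 − x²). With x = -0.551:
  4 − x² = 4 − (-0.551)² = 4 − 0.303601 = 3.696399.
  √(4 − x²) = 1.922602.
  1/(2π) = 0.159155.
  ρ_sc(-0.551) = 0.159155 · 1.922602 = 0.305992.

Rounded to 5 decimal places: ρ_sc(-0.551) ≈ 0.30599.


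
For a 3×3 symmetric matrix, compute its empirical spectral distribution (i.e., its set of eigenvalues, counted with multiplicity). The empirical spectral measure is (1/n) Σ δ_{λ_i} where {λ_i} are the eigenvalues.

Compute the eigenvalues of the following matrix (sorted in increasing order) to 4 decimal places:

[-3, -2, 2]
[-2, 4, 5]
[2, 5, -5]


Since M is real symmetric, all three eigenvalues are real; they are the roots of det(λI − M) = λ³ − (tr M) λ² + s λ − det M, where s is the sum of the principal 2×2 minors.
tr M = -3 + 4 + (-5) = -4.
s = ((-3)·4 − (-2)²) + ((-3)·(-5) − 2²) + (4·(-5) − 5²) = -16 + 11 + (-45) = -50.
det M (expand along row 1) = (-3)·(-45) − (-2)·0 + 2·(-18) = 99.
Characteristic polynomial: λ³ + 4λ² − 50λ − 99 = 0.
Substitute λ = y + (tr M)/3 = y − 1.333333 to remove the quadratic term: y³ + p·y + q = 0 with p = s − (tr M)²/3 = -55.333333 and q = −2(tr M)³/27 + (tr M)·s/3 − det M = -27.592593.
Three real roots ⇒ use the trigonometric (Viète) form: r = 2√(−p/3) = 8.589399, φ = arccos(3q/(p·r)) = arccos(0.174166) = 1.395737 rad.
y_k = r·cos(φ/3 − 2πk/3) for k = 0, 1, 2 gives y = 7.676443, -0.500933, -7.175510.
λ_k = y_k − 1.333333 gives λ = 6.3431, -1.8343, -8.5088 (check: the sum is -4.0000 = tr M).

Eigenvalues sorted in increasing order: [-8.5088, -1.8343, 6.3431].


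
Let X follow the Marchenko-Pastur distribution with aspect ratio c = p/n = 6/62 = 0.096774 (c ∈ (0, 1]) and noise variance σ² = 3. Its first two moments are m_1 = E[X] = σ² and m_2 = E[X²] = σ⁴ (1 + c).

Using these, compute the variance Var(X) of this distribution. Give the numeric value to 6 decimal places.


m_1 = E[X] = σ² = 3, so m_1² = 9.
m_2 = E[X²] = σ⁴ (1 + c) = 9 · (1 + 0.096774) = 9 · 1.096774 = 9.870968.
(Note m_2 − m_1² simplifies to c · σ⁴ = 0.096774 · 9.)

Var(X) = m_2 − m_1² = 9.870968 − 9 = 0.870968.


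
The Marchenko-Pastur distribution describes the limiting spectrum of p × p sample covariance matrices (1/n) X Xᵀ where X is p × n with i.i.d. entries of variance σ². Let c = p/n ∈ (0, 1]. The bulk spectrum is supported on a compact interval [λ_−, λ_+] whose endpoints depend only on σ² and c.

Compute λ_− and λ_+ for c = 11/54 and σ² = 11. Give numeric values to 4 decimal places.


c = 11/54 = 0.203704; √c = 0.451335.
λ_− = σ² (1 − √c)² = 11 · (1 − 0.451335)² = 11 · (0.548665)² = 3.311360.
λ_+ = σ² (1 + √c)² = 11 · (1 + 0.451335)² = 11 · (1.451335)² = 23.170121.

Rounded to 4 decimal places: λ_− ≈ 3.3114, λ_+ ≈ 23.1701.


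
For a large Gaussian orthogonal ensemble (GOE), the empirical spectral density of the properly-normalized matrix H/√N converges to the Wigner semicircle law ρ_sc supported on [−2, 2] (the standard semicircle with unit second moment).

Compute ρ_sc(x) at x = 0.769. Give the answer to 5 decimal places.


ρ_sc(x) = (1/(2π)) √(4 − x²). With x = 0.769:
  4 − x² = 4 − (0.769)² = 4 − 0.591361 = 3.408639.
  √(4 − x²) = 1.846250.
  1/(2π) = 0.159155.
  ρ_sc(0.769) = 0.159155 · 1.846250 = 0.293840.

Rounded to 5 decimal places: ρ_sc(0.769) ≈ 0.29384.


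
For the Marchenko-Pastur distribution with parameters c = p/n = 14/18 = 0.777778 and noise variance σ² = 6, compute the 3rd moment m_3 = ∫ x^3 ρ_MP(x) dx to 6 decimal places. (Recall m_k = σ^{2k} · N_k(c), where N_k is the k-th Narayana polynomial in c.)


E[X³] = σ⁶ (1 + 3c + c²) (third MP moment). With σ² = 6 (so σ⁶ = 216) and c = 14/18 = 0.777778: E[X³] = 216 · (1 + 3·0.777778 + (0.777778)²) = 216 · 3.938272.

So E[X^3] = 850.666667.


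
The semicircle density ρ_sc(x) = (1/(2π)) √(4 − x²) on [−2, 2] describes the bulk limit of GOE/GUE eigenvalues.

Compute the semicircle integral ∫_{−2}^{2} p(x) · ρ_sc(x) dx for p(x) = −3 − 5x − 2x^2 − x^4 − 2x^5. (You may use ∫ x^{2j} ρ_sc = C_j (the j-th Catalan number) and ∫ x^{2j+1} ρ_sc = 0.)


Write p(x) = Σ a_i x^i, split into monomials and integrate each against ρ_sc separately.
Using ∫ x^{2j} ρ_sc = C_j = (1/(j+1)) C(2j, j) (Catalan numbers) and ∫ x^{2j+1} ρ_sc = 0 (odd monomials vanish by symmetry):
  i = 0 (even): a_0 · C_{0} = -3 · 1 = -3
  i = 1 (odd): ∫ x^1 ρ_sc = 0 (vanishes)
  i = 2 (even): a_2 · C_{1} = -2 · 1 = -2
  i = 4 (even): a_4 · C_{2} = -1 · 2 = -2
  i = 5 (odd): ∫ x^5 ρ_sc = 0 (vanishes)

Summing the contributions: ∫_{−2}^{2} p(x) ρ_sc(x) dx = (-3) + (-2) + (-2) = -7.


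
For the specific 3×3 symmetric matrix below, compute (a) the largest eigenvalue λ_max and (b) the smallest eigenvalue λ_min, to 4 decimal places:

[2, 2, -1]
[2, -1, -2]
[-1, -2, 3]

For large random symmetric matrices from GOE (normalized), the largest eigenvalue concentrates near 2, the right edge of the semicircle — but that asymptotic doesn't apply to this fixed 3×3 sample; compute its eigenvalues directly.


Since M is real symmetric, all three eigenvalues are real; they are the roots of det(λI − M) = λ³ − (tr M) λ² + s λ − det M, where s is the sum of the principal 2×2 minors.
tr M = 2 + (-1) + 3 = 4.
s = (2·(-1) − 2²) + (2·3 − (-1)²) + ((-1)·3 − (-2)²) = -6 + 5 + (-7) = -8.
det M (expand along row 1) = 2·(-7) − 2·4 + (-1)·(-5) = -17.
Characteristic polynomial: λ³ − 4λ² − 8λ + 17 = 0.
Substitute λ = y + (tr M)/3 = y + 1.333333 to remove the quadratic term: y³ + p·y + q = 0 with p = s − (tr M)²/3 = -13.333333 and q = −2(tr M)³/27 + (tr M)·s/3 − det M = 1.592593.
Three real roots ⇒ use the trigonometric (Viète) form: r = 2√(−p/3) = 4.216370, φ = arccos(3q/(p·r)) = arccos(-0.084986) = 1.655885 rad.
y_k = r·cos(φ/3 − 2πk/3) for k = 0, 1, 2 gives y = 3.590229, 0.119573, -3.709801.
λ_k = y_k + 1.333333 gives λ = 4.9236, 1.4529, -2.3765 (check: the sum is 4.0000 = tr M).

Hence λ_max = 4.9236 and λ_min = -2.3765.


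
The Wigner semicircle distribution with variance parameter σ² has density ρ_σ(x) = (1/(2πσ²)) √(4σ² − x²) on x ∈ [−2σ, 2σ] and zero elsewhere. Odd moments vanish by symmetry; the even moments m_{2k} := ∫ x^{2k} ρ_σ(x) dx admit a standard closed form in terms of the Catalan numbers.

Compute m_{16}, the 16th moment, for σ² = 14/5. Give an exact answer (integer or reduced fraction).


By the scaled semicircle moment identity, m_{2k} = σ^{2k} · C_k with k = 8.
C_8 = (1/(k+1)) · C(2k, k) = (1/9) · C(16, 8) = (1/9) · 12870 = 1430.
σ^{2k} = (σ²)^k = (14/5)^8 = 1475789056/390625.

Therefore m_{16} = σ^{16} · C_8 = (1475789056/390625) · 1430 = 422075670016/78125.


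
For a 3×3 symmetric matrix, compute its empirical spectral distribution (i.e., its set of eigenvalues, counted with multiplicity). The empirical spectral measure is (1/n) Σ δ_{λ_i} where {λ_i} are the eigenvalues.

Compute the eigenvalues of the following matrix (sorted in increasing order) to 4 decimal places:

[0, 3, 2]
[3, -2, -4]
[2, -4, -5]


Since M is real symmetric, all three eigenvalues are real; they are the roots of det(λI − M) = λ³ − (tr M) λ² + s λ − det M, where s is the sum of the principal 2×2 minors.
tr M = 0 + (-2) + (-5) = -7.
s = (0·(-2) − 3²) + (0·(-5) − 2²) + ((-2)·(-5) − (-4)²) = -9 + (-4) + (-6) = -19.
det M (expand along row 1) = 0·(-6) − 3·(-7) + 2·(-8) = 5.
Characteristic polynomial: λ³ + 7λ² − 19λ − 5 = 0.
Substitute λ = y + (tr M)/3 = y − 2.333333 to remove the quadratic term: y³ + p·y + q = 0 with p = s − (tr M)²/3 = -35.333333 and q = −2(tr M)³/27 + (tr M)·s/3 − det M = 64.740741.
Three real roots ⇒ use the trigonometric (Viète) form: r = 2√(−p/3) = 6.863753, φ = arccos(3q/(p·r)) = arccos(-0.800853) = 2.499514 rad.
y_k = r·cos(φ/3 − 2πk/3) for k = 0, 1, 2 gives y = 4.616095, 2.091053, -6.707148.
λ_k = y_k − 2.333333 gives λ = 2.2828, -0.2423, -9.0405 (check: the sum is -7.0000 = tr M).

Eigenvalues sorted in increasing order: [-9.0405, -0.2423, 2.2828].


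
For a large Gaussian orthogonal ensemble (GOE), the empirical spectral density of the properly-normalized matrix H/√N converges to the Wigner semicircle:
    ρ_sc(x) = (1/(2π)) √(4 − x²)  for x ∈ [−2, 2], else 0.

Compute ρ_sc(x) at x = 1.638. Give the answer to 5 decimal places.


ρ_sc(x) = (1/(2π)) √(4 − x²). With x = 1.638:
  4 − x² = 4 − (1.638)² = 4 − 2.683044 = 1.316956.
  √(4 − x²) = 1.147587.
  1/(2π) = 0.159155.
  ρ_sc(1.638) = 0.159155 · 1.147587 = 0.182644.

Rounded to 5 decimal places: ρ_sc(1.638) ≈ 0.18264.


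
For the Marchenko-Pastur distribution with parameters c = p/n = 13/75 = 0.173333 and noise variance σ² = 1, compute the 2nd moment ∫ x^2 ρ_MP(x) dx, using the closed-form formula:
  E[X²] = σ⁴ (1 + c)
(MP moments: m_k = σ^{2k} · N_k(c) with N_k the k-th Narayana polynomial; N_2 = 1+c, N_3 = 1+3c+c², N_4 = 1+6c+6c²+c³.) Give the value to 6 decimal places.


E[X²] = σ⁴ (1 + c) (second MP moment). With σ² = 1 (so σ⁴ = 1) and c = 13/75 = 0.173333: E[X²] = 1 · (1 + 0.173333) = 1 · 1.173333.

So E[X^2] = 1.173333.


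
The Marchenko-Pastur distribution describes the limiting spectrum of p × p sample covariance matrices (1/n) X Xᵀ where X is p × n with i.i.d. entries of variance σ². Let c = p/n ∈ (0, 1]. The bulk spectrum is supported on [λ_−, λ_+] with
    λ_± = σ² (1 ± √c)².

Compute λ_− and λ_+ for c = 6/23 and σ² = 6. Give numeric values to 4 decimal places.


c = 6/23 = 0.260870; √c = 0.510754.
λ_− = σ² (1 − √c)² = 6 · (1 − 0.510754)² = 6 · (0.489246)² = 1.436170.
λ_+ = σ² (1 + √c)² = 6 · (1 + 0.510754)² = 6 · (1.510754)² = 13.694264.

Rounded to 4 decimal places: λ_− ≈ 1.4362, λ_+ ≈ 13.6943.


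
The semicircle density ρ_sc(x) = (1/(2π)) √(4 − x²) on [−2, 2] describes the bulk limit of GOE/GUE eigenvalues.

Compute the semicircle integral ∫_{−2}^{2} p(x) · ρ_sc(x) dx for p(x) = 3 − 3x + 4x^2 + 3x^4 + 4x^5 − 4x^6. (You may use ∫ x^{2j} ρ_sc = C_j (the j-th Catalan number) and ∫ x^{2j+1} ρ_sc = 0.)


Write p(x) = Σ a_i x^i, split into monomials and integrate each against ρ_sc separately.
Using ∫ x^{2j} ρ_sc = C_j = (1/(j+1)) C(2j, j) (Catalan numbers) and ∫ x^{2j+1} ρ_sc = 0 (odd monomials vanish by symmetry):
  i = 0 (even): a_0 · C_{0} = 3 · 1 = 3
  i = 1 (odd): ∫ x^1 ρ_sc = 0 (vanishes)
  i = 2 (even): a_2 · C_{1} = 4 · 1 = 4
  i = 4 (even): a_4 · C_{2} = 3 · 2 = 6
  i = 5 (odd): ∫ x^5 ρ_sc = 0 (vanishes)
  i = 6 (even): a_6 · C_{3} = -4 · 5 = -20

Summing the contributions: ∫_{−2}^{2} p(x) ρ_sc(x) dx = 3 + 4 + 6 + (-20) = -7.


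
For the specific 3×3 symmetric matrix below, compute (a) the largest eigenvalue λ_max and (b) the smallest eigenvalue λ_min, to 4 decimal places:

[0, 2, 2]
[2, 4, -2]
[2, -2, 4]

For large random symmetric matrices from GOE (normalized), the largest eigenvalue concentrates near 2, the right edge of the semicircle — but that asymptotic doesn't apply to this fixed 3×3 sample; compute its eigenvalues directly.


Since M is real symmetric, all three eigenvalues are real; they are the roots of det(λI − M) = λ³ − (tr M) λ² + s λ − det M, where s is the sum of the principal 2×2 minors.
tr M = 0 + 4 + 4 = 8.
s = (0·4 − 2²) + (0·4 − 2²) + (4·4 − (-2)²) = -4 + (-4) + 12 = 4.
det M (expand along row 1) = 0·12 − 2·12 + 2·(-12) = -48.
Characteristic polynomial: λ³ − 8λ² + 4λ + 48 = 0.
Substitute λ = y + (tr M)/3 = y + 2.666667 to remove the quadratic term: y³ + p·y + q = 0 with p = s − (tr M)²/3 = -17.333333 and q = −2(tr M)³/27 + (tr M)·s/3 − det M = 20.740741.
Three real roots ⇒ use the trigonometric (Viète) form: r = 2√(−p/3) = 4.807402, φ = arccos(3q/(p·r)) = arccos(-0.746712) = 2.413901 rad.
y_k = r·cos(φ/3 − 2πk/3) for k = 0, 1, 2 gives y = 3.333333, 1.333333, -4.666667.
λ_k = y_k + 2.666667 gives λ = 6.0000, 4.0000, -2.0000 (check: the sum is 8.0000 = tr M).

Hence λ_max = 6.0000 and λ_min = -2.0000.


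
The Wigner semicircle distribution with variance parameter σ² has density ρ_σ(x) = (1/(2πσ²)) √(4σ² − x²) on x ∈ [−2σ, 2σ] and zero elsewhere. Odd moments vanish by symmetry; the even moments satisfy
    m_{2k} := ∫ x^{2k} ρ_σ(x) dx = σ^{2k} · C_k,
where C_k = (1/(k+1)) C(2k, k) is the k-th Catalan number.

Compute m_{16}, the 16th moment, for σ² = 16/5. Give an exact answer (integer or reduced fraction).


By the scaled semicircle moment identity, m_{2k} = σ^{2k} · C_k with k = 8.
C_8 = (1/(k+1)) · C(2k, k) = (1/9) · C(16, 8) = (1/9) · 12870 = 1430.
σ^{2k} = (σ²)^k = (16/5)^8 = 4294967296/390625.

Therefore m_{16} = σ^{16} · C_8 = (4294967296/390625) · 1430 = 1228360646656/78125.


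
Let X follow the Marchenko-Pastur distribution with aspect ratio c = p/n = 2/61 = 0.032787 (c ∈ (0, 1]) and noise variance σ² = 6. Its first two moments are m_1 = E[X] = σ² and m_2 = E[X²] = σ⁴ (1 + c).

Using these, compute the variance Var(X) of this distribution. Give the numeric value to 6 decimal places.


m_1 = E[X] = σ² = 6, so m_1² = 36.
m_2 = E[X²] = σ⁴ (1 + c) = 36 · (1 + 0.032787) = 36 · 1.032787 = 37.180328.
(Note m_2 − m_1² simplifies to c · σ⁴ = 0.032787 · 36.)

Var(X) = m_2 − m_1² = 37.180328 − 36 = 1.180328.


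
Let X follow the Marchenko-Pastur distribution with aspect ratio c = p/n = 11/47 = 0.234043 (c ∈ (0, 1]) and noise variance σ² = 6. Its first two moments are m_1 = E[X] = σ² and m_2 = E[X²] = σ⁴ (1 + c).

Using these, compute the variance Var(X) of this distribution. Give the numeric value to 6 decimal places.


m_1 = E[X] = σ² = 6, so m_1² = 36.
m_2 = E[X²] = σ⁴ (1 + c) = 36 · (1 + 0.234043) = 36 · 1.234043 = 44.425532.
(Note m_2 − m_1² simplifies to c · σ⁴ = 0.234043 · 36.)

Var(X) = m_2 − m_1² = 44.425532 − 36 = 8.425532.


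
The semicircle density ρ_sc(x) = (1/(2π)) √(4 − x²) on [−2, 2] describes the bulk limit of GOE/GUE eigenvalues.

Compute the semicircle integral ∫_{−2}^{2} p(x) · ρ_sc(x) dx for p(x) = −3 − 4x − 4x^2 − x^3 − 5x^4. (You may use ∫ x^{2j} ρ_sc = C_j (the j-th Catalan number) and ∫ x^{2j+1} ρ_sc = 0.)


Write p(x) = Σ a_i x^i, split into monomials and integrate each against ρ_sc separately.
Using ∫ x^{2j} ρ_sc = C_j = (1/(j+1)) C(2j, j) (Catalan numbers) and ∫ x^{2j+1} ρ_sc = 0 (odd monomials vanish by symmetry):
  i = 0 (even): a_0 · C_{0} = -3 · 1 = -3
  i = 1 (odd): ∫ x^1 ρ_sc = 0 (vanishes)
  i = 2 (even): a_2 · C_{1} = -4 · 1 = -4
  i = 3 (odd): ∫ x^3 ρ_sc = 0 (vanishes)
  i = 4 (even): a_4 · C_{2} = -5 · 2 = -10

Summing the contributions: ∫_{−2}^{2} p(x) ρ_sc(x) dx = (-3) + (-4) + (-10) = -17.


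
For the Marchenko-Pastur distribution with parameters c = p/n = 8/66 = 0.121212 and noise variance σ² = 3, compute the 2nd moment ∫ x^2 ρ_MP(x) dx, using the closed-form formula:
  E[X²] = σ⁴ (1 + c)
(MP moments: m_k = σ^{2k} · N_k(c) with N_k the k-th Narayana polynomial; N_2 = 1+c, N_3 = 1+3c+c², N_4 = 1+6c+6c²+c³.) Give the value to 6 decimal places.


E[X²] = σ⁴ (1 + c) (second MP moment). With σ² = 3 (so σ⁴ = 9) and c = 8/66 = 0.121212: E[X²] = 9 · (1 + 0.121212) = 9 · 1.121212.

So E[X^2] = 10.090909.


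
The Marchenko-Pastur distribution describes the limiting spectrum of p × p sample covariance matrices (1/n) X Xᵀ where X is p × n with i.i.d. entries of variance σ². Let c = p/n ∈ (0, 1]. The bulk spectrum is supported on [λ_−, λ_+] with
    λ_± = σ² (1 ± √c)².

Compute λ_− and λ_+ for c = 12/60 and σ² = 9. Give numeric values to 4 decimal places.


c = 12/60 = 0.200000; √c = 0.447214.
λ_− = σ² (1 − √c)² = 9 · (1 − 0.447214)² = 9 · (0.552786)² = 2.750155.
λ_+ = σ² (1 + √c)² = 9 · (1 + 0.447214)² = 9 · (1.447214)² = 18.849845.

Rounded to 4 decimal places: λ_− ≈ 2.7502, λ_+ ≈ 18.8498.
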